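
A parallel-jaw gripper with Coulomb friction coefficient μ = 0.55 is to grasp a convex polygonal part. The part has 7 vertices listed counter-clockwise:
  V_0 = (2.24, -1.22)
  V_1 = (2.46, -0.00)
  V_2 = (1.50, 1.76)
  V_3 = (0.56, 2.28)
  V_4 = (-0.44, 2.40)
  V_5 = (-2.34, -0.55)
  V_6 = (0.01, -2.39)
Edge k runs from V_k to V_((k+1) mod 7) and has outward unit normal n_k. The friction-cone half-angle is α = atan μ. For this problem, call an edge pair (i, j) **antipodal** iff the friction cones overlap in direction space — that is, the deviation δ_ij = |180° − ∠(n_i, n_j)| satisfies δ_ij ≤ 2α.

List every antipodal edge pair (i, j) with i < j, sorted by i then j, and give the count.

α = atan 0.55 = 28.81°;  2α = 57.62°
n_0 = (+0.9841, -0.1775)
n_1 = (+0.8779, +0.4789)
n_2 = (+0.4841, +0.8750)
n_3 = (+0.1191, +0.9929)
n_4 = (-0.8407, +0.5415)
n_5 = (-0.6165, -0.7874)
n_6 = (+0.4646, -0.8855)
  (0,1): δ = 141.17°  ·
  (0,2): δ = 108.73°  ·
  (0,3): δ = 86.62°  ·
  (0,4): δ = 22.56°  ✓
  (0,5): δ = 62.16°  ·
  (0,6): δ = 127.91°  ·
  (1,2): δ = 147.56°  ·
  (1,3): δ = 125.45°  ·
  (1,4): δ = 61.39°  ·
  (1,5): δ = 23.33°  ✓
  (1,6): δ = 89.07°  ·
  (2,3): δ = 157.89°  ·
  (2,4): δ = 93.83°  ·
  (2,5): δ = 9.11°  ✓
  (2,6): δ = 56.64°  ✓
  (3,4): δ = 115.94°  ·
  (3,5): δ = 31.22°  ✓
  (3,6): δ = 34.53°  ✓
  (4,5): δ = 95.28°  ·
  (4,6): δ = 29.53°  ✓
  (5,6): δ = 114.26°  ·
antipodal pairs: 7

count = 7; pairs: (0,4), (1,5), (2,5), (2,6), (3,5), (3,6), (4,6)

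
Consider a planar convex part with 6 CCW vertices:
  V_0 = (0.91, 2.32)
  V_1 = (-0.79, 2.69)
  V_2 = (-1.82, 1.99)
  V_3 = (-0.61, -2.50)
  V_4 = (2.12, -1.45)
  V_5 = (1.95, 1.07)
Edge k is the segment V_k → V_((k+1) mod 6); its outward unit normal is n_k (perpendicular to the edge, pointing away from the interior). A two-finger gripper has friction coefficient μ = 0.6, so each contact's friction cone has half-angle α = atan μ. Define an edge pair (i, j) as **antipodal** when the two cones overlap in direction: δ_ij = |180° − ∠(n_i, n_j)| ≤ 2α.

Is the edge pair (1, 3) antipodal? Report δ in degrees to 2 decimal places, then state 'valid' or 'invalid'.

α = atan 0.6 = 30.96°;  2α = 61.93°
edge 1: e_1 = (-1.03, -0.70);  n_1 = (-0.5621, +0.8271)
edge 3: e_3 = (+2.73, +1.05);  n_3 = (+0.3590, -0.9333)
∠(n_1, n_3) = 166.84°
δ = |180° − 166.84°| = 13.16°
13.16° ≤ 2α = 61.93°  →  valid

δ = 13.16°, valid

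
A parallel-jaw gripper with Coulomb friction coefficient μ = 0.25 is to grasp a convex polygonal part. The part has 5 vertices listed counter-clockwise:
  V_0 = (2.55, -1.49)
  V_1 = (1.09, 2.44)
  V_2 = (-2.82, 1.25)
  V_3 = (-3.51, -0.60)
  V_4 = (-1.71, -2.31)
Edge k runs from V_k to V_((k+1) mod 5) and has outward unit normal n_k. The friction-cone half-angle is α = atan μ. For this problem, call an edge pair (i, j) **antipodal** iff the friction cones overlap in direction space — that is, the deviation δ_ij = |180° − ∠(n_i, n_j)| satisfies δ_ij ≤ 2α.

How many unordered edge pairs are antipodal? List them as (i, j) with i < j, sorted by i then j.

α = atan 0.25 = 14.04°;  2α = 28.07°
n_0 = (+0.9374, +0.3482)
n_1 = (-0.2912, +0.9567)
n_2 = (-0.9370, +0.3495)
n_3 = (-0.6887, -0.7250)
n_4 = (+0.1890, -0.9820)
  (0,1): δ = 93.45°  ·
  (0,2): δ = 40.83°  ·
  (0,3): δ = 26.09°  ✓
  (0,4): δ = 80.52°  ·
  (1,2): δ = 127.38°  ·
  (1,3): δ = 60.46°  ·
  (1,4): δ = 6.03°  ✓
  (2,3): δ = 113.08°  ·
  (2,4): δ = 58.65°  ·
  (3,4): δ = 125.57°  ·
antipodal pairs: 2

count = 2; pairs: (0,3), (1,4)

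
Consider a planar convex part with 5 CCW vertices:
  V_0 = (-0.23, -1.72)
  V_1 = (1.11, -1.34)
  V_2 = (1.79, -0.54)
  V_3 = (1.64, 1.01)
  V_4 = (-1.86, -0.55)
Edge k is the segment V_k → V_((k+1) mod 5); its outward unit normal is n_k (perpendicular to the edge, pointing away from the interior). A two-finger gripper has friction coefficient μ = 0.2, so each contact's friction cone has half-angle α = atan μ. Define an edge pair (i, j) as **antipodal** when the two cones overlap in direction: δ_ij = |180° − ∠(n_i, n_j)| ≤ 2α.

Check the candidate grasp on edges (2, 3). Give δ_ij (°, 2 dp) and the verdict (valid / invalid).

α = atan 0.2 = 11.31°;  2α = 22.62°
edge 2: e_2 = (-0.15, +1.55);  n_2 = (+0.9954, +0.0963)
edge 3: e_3 = (-3.50, -1.56);  n_3 = (-0.4071, +0.9134)
∠(n_2, n_3) = 108.50°
δ = |180° − 108.50°| = 71.50°
71.50° > 2α = 22.62°  →  invalid

δ = 71.50°, invalid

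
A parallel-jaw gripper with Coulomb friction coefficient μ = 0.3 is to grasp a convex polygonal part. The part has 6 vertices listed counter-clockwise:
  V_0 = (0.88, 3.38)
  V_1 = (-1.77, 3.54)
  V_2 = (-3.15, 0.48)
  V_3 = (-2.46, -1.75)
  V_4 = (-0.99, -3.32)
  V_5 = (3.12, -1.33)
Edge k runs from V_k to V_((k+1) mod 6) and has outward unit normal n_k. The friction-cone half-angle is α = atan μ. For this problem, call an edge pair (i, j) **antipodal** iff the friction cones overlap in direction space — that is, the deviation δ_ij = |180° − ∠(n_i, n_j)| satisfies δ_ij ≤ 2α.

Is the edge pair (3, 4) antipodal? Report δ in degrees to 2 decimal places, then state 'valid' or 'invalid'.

δ = 107.28°, invalid

α = atan 0.3 = 16.70°;  2α = 33.40°
edge 3: e_3 = (+1.47, -1.57);  n_3 = (-0.7300, -0.6835)
edge 4: e_4 = (+4.11, +1.99);  n_4 = (+0.4358, -0.9000)
∠(n_3, n_4) = 72.72°
δ = |180° − 72.72°| = 107.28°
107.28° > 2α = 33.40°  →  invalid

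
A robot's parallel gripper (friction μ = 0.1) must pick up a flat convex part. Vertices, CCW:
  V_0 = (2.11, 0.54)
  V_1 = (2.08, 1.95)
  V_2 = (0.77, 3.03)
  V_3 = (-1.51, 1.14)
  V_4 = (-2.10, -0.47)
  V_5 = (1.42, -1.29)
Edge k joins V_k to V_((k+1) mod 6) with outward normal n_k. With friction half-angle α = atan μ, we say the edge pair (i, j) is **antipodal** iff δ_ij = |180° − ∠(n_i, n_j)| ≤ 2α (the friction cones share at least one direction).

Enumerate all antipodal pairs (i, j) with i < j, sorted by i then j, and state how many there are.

count = 1; pairs: (3,5)

α = atan 0.1 = 5.71°;  2α = 11.42°
n_0 = (+0.9998, +0.0213)
n_1 = (+0.6361, +0.7716)
n_2 = (-0.6382, +0.7699)
n_3 = (-0.9389, +0.3441)
n_4 = (-0.2269, -0.9739)
n_5 = (+0.9357, -0.3528)
  (0,1): δ = 130.72°  ·
  (0,2): δ = 51.56°  ·
  (0,3): δ = 21.34°  ·
  (0,4): δ = 75.67°  ·
  (0,5): δ = 158.12°  ·
  (1,2): δ = 100.84°  ·
  (1,3): δ = 70.62°  ·
  (1,4): δ = 26.39°  ·
  (1,5): δ = 108.84°  ·
  (2,3): δ = 149.78°  ·
  (2,4): δ = 52.77°  ·
  (2,5): δ = 29.68°  ·
  (3,4): δ = 82.99°  ·
  (3,5): δ = 0.53°  ✓
  (4,5): δ = 97.55°  ·
antipodal pairs: 1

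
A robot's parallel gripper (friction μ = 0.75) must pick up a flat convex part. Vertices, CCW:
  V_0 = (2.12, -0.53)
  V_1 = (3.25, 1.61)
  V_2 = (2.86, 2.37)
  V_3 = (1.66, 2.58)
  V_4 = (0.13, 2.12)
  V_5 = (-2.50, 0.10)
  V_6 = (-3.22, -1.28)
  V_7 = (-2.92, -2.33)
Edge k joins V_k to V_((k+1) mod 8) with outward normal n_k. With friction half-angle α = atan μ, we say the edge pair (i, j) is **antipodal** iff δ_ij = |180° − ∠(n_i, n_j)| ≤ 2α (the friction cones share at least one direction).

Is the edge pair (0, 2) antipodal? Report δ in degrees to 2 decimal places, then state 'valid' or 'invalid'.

α = atan 0.75 = 36.87°;  2α = 73.74°
edge 0: e_0 = (+1.13, +2.14);  n_0 = (+0.8843, -0.4669)
edge 2: e_2 = (-1.20, +0.21);  n_2 = (+0.1724, +0.9850)
∠(n_0, n_2) = 107.91°
δ = |180° − 107.91°| = 72.09°
72.09° ≤ 2α = 73.74°  →  valid

δ = 72.09°, valid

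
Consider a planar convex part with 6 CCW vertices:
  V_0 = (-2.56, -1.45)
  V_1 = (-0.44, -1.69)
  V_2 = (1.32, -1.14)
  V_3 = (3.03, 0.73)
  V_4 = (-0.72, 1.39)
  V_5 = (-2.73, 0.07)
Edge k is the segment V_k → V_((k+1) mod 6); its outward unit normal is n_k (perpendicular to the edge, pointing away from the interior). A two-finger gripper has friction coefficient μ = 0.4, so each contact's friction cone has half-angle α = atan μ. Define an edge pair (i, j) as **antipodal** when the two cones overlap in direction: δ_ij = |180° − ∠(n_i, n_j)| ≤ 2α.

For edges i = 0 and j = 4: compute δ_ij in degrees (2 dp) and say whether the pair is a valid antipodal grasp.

δ = 39.75°, valid

α = atan 0.4 = 21.80°;  2α = 43.60°
edge 0: e_0 = (+2.12, -0.24);  n_0 = (-0.1125, -0.9937)
edge 4: e_4 = (-2.01, -1.32);  n_4 = (-0.5489, +0.8359)
∠(n_0, n_4) = 140.25°
δ = |180° − 140.25°| = 39.75°
39.75° ≤ 2α = 43.60°  →  valid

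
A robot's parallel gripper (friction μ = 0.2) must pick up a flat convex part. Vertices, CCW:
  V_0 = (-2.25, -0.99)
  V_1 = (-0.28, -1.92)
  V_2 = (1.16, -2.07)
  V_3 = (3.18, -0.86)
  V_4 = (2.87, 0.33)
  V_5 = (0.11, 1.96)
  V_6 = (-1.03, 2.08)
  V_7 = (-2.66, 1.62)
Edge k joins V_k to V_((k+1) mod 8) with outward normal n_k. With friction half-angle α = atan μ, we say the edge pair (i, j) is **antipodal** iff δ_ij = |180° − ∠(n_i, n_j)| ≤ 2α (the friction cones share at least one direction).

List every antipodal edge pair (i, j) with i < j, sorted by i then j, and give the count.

count = 6; pairs: (0,4), (0,5), (1,5), (1,6), (2,6), (3,7)

α = atan 0.2 = 11.31°;  2α = 22.62°
n_0 = (-0.4269, -0.9043)
n_1 = (-0.1036, -0.9946)
n_2 = (+0.5139, -0.8579)
n_3 = (+0.9677, +0.2521)
n_4 = (+0.5085, +0.8611)
n_5 = (+0.1047, +0.9945)
n_6 = (-0.2716, +0.9624)
n_7 = (-0.9879, -0.1552)
  (0,1): δ = 160.68°  ·
  (0,2): δ = 123.81°  ·
  (0,3): δ = 50.13°  ·
  (0,4): δ = 5.29°  ✓
  (0,5): δ = 19.26°  ✓
  (0,6): δ = 41.03°  ·
  (0,7): δ = 124.20°  ·
  (1,2): δ = 143.13°  ·
  (1,3): δ = 69.45°  ·
  (1,4): δ = 24.62°  ·
  (1,5): δ = 0.06°  ✓
  (1,6): δ = 21.71°  ✓
  (1,7): δ = 104.87°  ·
  (2,3): δ = 106.32°  ·
  (2,4): δ = 61.49°  ·
  (2,5): δ = 36.93°  ·
  (2,6): δ = 15.16°  ✓
  (2,7): δ = 68.01°  ·
  (3,4): δ = 135.17°  ·
  (3,5): δ = 110.61°  ·
  (3,6): δ = 88.84°  ·
  (3,7): δ = 5.67°  ✓
  (4,5): δ = 155.44°  ·
  (4,6): δ = 133.68°  ·
  (4,7): δ = 50.51°  ·
  (5,6): δ = 158.23°  ·
  (5,7): δ = 75.06°  ·
  (6,7): δ = 96.83°  ·
antipodal pairs: 6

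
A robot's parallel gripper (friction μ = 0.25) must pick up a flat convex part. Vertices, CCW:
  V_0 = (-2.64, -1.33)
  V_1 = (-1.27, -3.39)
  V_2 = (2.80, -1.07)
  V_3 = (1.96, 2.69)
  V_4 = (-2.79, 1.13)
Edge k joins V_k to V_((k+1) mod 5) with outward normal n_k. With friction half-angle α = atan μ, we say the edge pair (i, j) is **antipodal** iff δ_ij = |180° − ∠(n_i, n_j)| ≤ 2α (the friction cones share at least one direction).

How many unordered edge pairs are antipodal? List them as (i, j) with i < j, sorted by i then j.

α = atan 0.25 = 14.04°;  2α = 28.07°
n_0 = (-0.8327, -0.5538)
n_1 = (+0.4952, -0.8688)
n_2 = (+0.9759, +0.2180)
n_3 = (-0.3120, +0.9501)
n_4 = (-0.9981, -0.0609)
  (0,1): δ = 93.94°  ·
  (0,2): δ = 21.03°  ✓
  (0,3): δ = 74.56°  ·
  (0,4): δ = 149.86°  ·
  (1,2): δ = 107.09°  ·
  (1,3): δ = 11.50°  ✓
  (1,4): δ = 63.81°  ·
  (2,3): δ = 84.41°  ·
  (2,4): δ = 9.10°  ✓
  (3,4): δ = 104.69°  ·
antipodal pairs: 3

count = 3; pairs: (0,2), (1,3), (2,4)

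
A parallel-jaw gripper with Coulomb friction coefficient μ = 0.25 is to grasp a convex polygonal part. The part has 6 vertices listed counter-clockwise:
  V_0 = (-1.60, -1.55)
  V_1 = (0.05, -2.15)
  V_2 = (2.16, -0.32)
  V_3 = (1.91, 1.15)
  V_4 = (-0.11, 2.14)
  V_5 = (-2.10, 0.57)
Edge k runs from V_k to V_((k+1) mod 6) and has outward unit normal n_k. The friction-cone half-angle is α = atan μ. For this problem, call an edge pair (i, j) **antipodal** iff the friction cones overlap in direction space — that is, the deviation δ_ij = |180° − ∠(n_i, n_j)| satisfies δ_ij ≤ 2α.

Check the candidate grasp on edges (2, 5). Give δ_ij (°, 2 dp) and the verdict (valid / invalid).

α = atan 0.25 = 14.04°;  2α = 28.07°
edge 2: e_2 = (-0.25, +1.47);  n_2 = (+0.9858, +0.1677)
edge 5: e_5 = (+0.50, -2.12);  n_5 = (-0.9733, -0.2296)
∠(n_2, n_5) = 176.38°
δ = |180° − 176.38°| = 3.62°
3.62° ≤ 2α = 28.07°  →  valid

δ = 3.62°, valid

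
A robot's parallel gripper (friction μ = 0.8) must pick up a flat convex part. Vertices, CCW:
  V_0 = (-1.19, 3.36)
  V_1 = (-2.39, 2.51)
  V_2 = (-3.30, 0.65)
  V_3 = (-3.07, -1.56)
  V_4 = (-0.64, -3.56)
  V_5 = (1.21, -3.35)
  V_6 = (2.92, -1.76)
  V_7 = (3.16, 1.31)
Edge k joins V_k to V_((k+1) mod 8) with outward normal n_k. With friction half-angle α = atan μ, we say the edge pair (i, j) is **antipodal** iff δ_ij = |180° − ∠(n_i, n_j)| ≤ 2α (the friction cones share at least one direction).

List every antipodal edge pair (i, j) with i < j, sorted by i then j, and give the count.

α = atan 0.8 = 38.66°;  2α = 77.32°
n_0 = (-0.5780, +0.8160)
n_1 = (-0.8983, +0.4395)
n_2 = (-0.9946, -0.1035)
n_3 = (-0.6355, -0.7721)
n_4 = (+0.1128, -0.9936)
n_5 = (+0.6809, -0.7323)
n_6 = (+0.9970, -0.0779)
n_7 = (+0.4263, +0.9046)
  (0,1): δ = 151.38°  ·
  (0,2): δ = 119.37°  ·
  (0,3): δ = 74.77°  ✓
  (0,4): δ = 28.84°  ✓
  (0,5): δ = 7.61°  ✓
  (0,6): δ = 50.22°  ✓
  (0,7): δ = 119.46°  ·
  (1,2): δ = 147.99°  ·
  (1,3): δ = 103.39°  ·
  (1,4): δ = 57.45°  ✓
  (1,5): δ = 21.01°  ✓
  (1,6): δ = 21.60°  ✓
  (1,7): δ = 90.84°  ·
  (2,3): δ = 135.40°  ·
  (2,4): δ = 89.47°  ·
  (2,5): δ = 53.02°  ✓
  (2,6): δ = 10.41°  ✓
  (2,7): δ = 58.83°  ✓
  (3,4): δ = 134.07°  ·
  (3,5): δ = 97.63°  ·
  (3,6): δ = 55.01°  ✓
  (3,7): δ = 14.22°  ✓
  (4,5): δ = 143.56°  ·
  (4,6): δ = 100.95°  ·
  (4,7): δ = 31.71°  ✓
  (5,6): δ = 137.39°  ·
  (5,7): δ = 68.15°  ✓
  (6,7): δ = 110.76°  ·
antipodal pairs: 14

count = 14; pairs: (0,3), (0,4), (0,5), (0,6), (1,4), (1,5), (1,6), (2,5), (2,6), (2,7), (3,6), (3,7), (4,7), (5,7)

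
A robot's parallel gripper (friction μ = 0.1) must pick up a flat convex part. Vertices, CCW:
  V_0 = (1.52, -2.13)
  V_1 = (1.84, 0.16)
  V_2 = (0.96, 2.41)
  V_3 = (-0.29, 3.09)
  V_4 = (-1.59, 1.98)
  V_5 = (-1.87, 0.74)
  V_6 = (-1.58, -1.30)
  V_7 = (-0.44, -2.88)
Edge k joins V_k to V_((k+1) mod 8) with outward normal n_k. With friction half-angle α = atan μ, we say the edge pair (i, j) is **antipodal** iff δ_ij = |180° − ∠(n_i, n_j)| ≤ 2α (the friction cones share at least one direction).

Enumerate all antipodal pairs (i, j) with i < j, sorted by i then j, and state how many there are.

α = atan 0.1 = 5.71°;  2α = 11.42°
n_0 = (+0.9904, -0.1384)
n_1 = (+0.9313, +0.3642)
n_2 = (+0.4779, +0.8784)
n_3 = (-0.6493, +0.7605)
n_4 = (-0.9754, +0.2203)
n_5 = (-0.9900, -0.1407)
n_6 = (-0.8109, -0.5851)
n_7 = (+0.3574, -0.9340)
  (0,1): δ = 150.68°  ·
  (0,2): δ = 110.59°  ·
  (0,3): δ = 41.55°  ·
  (0,4): δ = 4.77°  ✓
  (0,5): δ = 16.05°  ·
  (0,6): δ = 43.77°  ·
  (0,7): δ = 118.89°  ·
  (1,2): δ = 139.91°  ·
  (1,3): δ = 70.87°  ·
  (1,4): δ = 34.09°  ·
  (1,5): δ = 13.27°  ·
  (1,6): δ = 14.45°  ·
  (1,7): δ = 89.58°  ·
  (2,3): δ = 110.96°  ·
  (2,4): δ = 74.18°  ·
  (2,5): δ = 53.36°  ·
  (2,6): δ = 25.64°  ·
  (2,7): δ = 49.49°  ·
  (3,4): δ = 143.22°  ·
  (3,5): δ = 122.40°  ·
  (3,6): δ = 94.68°  ·
  (3,7): δ = 19.55°  ·
  (4,5): δ = 159.18°  ·
  (4,6): δ = 131.46°  ·
  (4,7): δ = 56.34°  ·
  (5,6): δ = 152.28°  ·
  (5,7): δ = 77.15°  ·
  (6,7): δ = 104.87°  ·
antipodal pairs: 1

count = 1; pairs: (0,4)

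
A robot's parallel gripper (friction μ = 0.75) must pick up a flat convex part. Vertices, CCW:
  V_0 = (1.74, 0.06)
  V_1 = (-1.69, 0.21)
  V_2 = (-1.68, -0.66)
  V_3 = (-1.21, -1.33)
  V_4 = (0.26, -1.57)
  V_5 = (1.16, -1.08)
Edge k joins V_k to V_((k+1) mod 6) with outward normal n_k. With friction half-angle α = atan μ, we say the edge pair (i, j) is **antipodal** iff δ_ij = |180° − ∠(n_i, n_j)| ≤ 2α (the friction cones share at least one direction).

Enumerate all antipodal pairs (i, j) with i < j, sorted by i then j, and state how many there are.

count = 7; pairs: (0,2), (0,3), (0,4), (0,5), (1,4), (1,5), (2,5)

α = atan 0.75 = 36.87°;  2α = 73.74°
n_0 = (+0.0437, +0.9990)
n_1 = (-0.9999, -0.0115)
n_2 = (-0.8187, -0.5743)
n_3 = (-0.1611, -0.9869)
n_4 = (+0.4782, -0.8783)
n_5 = (+0.8913, -0.4535)
  (0,1): δ = 86.84°  ·
  (0,2): δ = 52.45°  ✓
  (0,3): δ = 6.77°  ✓
  (0,4): δ = 31.07°  ✓
  (0,5): δ = 65.54°  ✓
  (1,2): δ = 145.61°  ·
  (1,3): δ = 99.93°  ·
  (1,4): δ = 62.09°  ✓
  (1,5): δ = 27.62°  ✓
  (2,3): δ = 134.32°  ·
  (2,4): δ = 96.48°  ·
  (2,5): δ = 62.02°  ✓
  (3,4): δ = 142.16°  ·
  (3,5): δ = 107.69°  ·
  (4,5): δ = 145.53°  ·
antipodal pairs: 7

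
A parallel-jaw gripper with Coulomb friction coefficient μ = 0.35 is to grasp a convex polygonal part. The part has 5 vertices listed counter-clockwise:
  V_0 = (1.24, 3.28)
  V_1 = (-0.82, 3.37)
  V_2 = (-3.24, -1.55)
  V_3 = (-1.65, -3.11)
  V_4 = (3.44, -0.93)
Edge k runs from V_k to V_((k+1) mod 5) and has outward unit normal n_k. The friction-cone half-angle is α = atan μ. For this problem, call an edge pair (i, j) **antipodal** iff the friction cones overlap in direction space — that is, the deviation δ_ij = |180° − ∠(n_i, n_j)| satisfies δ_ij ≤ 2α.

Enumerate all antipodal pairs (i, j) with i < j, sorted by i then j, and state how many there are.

count = 2; pairs: (0,3), (2,4)

α = atan 0.35 = 19.29°;  2α = 38.58°
n_0 = (+0.0436, +0.9990)
n_1 = (-0.8973, +0.4414)
n_2 = (-0.7003, -0.7138)
n_3 = (+0.3937, -0.9192)
n_4 = (+0.8863, +0.4631)
  (0,1): δ = 113.69°  ·
  (0,2): δ = 41.95°  ·
  (0,3): δ = 25.69°  ✓
  (0,4): δ = 120.09°  ·
  (1,2): δ = 108.26°  ·
  (1,3): δ = 40.62°  ·
  (1,4): δ = 53.78°  ·
  (2,3): δ = 112.36°  ·
  (2,4): δ = 17.96°  ✓
  (3,4): δ = 85.59°  ·
antipodal pairs: 2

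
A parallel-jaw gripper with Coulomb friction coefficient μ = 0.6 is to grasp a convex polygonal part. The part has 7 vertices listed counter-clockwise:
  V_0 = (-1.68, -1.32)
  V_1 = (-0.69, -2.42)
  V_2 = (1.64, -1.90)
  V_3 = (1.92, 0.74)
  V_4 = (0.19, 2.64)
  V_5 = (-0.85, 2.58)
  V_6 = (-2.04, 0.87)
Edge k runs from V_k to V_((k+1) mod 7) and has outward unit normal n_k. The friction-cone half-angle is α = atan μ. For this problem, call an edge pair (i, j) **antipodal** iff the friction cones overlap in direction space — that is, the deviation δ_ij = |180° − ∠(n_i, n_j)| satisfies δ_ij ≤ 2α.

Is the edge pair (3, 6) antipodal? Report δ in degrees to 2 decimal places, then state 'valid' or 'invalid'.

α = atan 0.6 = 30.96°;  2α = 61.93°
edge 3: e_3 = (-1.73, +1.90);  n_3 = (+0.7394, +0.6733)
edge 6: e_6 = (+0.36, -2.19);  n_6 = (-0.9868, -0.1622)
∠(n_3, n_6) = 147.02°
δ = |180° − 147.02°| = 32.98°
32.98° ≤ 2α = 61.93°  →  valid

δ = 32.98°, valid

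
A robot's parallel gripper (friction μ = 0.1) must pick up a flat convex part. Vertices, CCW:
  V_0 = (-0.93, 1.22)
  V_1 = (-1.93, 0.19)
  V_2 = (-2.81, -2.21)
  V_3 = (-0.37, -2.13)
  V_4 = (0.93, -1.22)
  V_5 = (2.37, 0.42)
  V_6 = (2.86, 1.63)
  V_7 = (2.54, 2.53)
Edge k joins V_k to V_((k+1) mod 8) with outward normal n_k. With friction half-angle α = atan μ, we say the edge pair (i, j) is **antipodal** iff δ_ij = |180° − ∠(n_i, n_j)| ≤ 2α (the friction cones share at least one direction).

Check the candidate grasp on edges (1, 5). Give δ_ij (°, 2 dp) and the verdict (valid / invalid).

δ = 1.91°, valid

α = atan 0.1 = 5.71°;  2α = 11.42°
edge 1: e_1 = (-0.88, -2.40);  n_1 = (-0.9389, +0.3443)
edge 5: e_5 = (+0.49, +1.21);  n_5 = (+0.9269, -0.3753)
∠(n_1, n_5) = 178.09°
δ = |180° − 178.09°| = 1.91°
1.91° ≤ 2α = 11.42°  →  valid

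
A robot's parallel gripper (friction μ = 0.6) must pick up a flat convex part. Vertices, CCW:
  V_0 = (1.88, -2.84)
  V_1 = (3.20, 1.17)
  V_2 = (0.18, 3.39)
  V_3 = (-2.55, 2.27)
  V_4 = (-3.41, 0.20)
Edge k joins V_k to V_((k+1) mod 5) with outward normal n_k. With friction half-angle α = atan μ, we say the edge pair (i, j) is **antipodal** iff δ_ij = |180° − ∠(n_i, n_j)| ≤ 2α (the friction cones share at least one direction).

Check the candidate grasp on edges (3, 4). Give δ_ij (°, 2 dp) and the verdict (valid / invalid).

α = atan 0.6 = 30.96°;  2α = 61.93°
edge 3: e_3 = (-0.86, -2.07);  n_3 = (-0.9235, +0.3837)
edge 4: e_4 = (+5.29, -3.04);  n_4 = (-0.4983, -0.8670)
∠(n_3, n_4) = 82.68°
δ = |180° − 82.68°| = 97.32°
97.32° > 2α = 61.93°  →  invalid

δ = 97.32°, invalid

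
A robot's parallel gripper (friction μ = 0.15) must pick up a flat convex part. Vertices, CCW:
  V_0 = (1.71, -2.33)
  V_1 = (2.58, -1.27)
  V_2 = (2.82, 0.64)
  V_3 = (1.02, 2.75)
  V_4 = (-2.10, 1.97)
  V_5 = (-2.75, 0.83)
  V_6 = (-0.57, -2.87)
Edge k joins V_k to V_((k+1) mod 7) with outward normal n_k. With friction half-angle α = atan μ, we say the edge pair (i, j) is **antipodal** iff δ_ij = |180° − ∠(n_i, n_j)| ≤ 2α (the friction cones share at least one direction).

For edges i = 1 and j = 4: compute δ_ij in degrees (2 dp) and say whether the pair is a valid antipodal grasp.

δ = 22.53°, invalid

α = atan 0.15 = 8.53°;  2α = 17.06°
edge 1: e_1 = (+0.24, +1.91);  n_1 = (+0.9922, -0.1247)
edge 4: e_4 = (-0.65, -1.14);  n_4 = (-0.8687, +0.4953)
∠(n_1, n_4) = 157.47°
δ = |180° − 157.47°| = 22.53°
22.53° > 2α = 17.06°  →  invalid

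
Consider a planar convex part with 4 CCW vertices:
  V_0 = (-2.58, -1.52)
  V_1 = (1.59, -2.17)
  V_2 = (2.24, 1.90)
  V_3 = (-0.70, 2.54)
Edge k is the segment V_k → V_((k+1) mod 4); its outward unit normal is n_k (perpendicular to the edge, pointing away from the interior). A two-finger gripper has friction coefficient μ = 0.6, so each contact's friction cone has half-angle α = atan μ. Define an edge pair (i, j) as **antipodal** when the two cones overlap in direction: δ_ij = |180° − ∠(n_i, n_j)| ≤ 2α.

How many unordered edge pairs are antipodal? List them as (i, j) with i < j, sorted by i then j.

count = 2; pairs: (0,2), (1,3)

α = atan 0.6 = 30.96°;  2α = 61.93°
n_0 = (-0.1540, -0.9881)
n_1 = (+0.9875, -0.1577)
n_2 = (+0.2127, +0.9771)
n_3 = (-0.9074, +0.4202)
  (0,1): δ = 90.21°  ·
  (0,2): δ = 3.42°  ✓
  (0,3): δ = 74.01°  ·
  (1,2): δ = 93.21°  ·
  (1,3): δ = 15.77°  ✓
  (2,3): δ = 102.57°  ·
antipodal pairs: 2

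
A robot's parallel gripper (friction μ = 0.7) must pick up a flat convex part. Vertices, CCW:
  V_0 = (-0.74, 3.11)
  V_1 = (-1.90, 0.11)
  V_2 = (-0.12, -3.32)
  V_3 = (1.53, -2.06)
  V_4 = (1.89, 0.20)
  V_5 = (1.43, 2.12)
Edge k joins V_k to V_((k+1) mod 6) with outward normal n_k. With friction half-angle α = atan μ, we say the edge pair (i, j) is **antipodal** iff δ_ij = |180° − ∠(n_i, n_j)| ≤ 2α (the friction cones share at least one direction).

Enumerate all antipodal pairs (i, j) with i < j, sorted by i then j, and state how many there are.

count = 7; pairs: (0,2), (0,3), (0,4), (1,3), (1,4), (1,5), (2,5)

α = atan 0.7 = 34.99°;  2α = 69.98°
n_0 = (-0.9327, +0.3606)
n_1 = (-0.8876, -0.4606)
n_2 = (+0.6069, -0.7948)
n_3 = (+0.9875, -0.1573)
n_4 = (+0.9725, +0.2330)
n_5 = (+0.4151, +0.9098)
  (0,1): δ = 131.43°  ·
  (0,2): δ = 31.49°  ✓
  (0,3): δ = 12.09°  ✓
  (0,4): δ = 34.61°  ✓
  (0,5): δ = 86.62°  ·
  (1,2): δ = 80.06°  ·
  (1,3): δ = 36.48°  ✓
  (1,4): δ = 13.95°  ✓
  (1,5): δ = 38.05°  ✓
  (2,3): δ = 136.42°  ·
  (2,4): δ = 113.89°  ·
  (2,5): δ = 61.89°  ✓
  (3,4): δ = 157.48°  ·
  (3,5): δ = 105.47°  ·
  (4,5): δ = 128.00°  ·
antipodal pairs: 7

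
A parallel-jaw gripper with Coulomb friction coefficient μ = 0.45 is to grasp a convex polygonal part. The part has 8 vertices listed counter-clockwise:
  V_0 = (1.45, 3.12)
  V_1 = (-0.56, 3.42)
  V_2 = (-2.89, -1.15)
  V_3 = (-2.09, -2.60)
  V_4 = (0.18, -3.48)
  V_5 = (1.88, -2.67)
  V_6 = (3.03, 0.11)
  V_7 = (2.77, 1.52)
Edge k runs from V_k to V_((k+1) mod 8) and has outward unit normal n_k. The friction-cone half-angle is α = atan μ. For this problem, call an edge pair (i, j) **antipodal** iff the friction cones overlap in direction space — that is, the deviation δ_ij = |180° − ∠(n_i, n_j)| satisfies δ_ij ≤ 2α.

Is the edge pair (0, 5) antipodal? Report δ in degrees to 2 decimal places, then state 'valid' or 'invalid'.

δ = 76.02°, invalid

α = atan 0.45 = 24.23°;  2α = 48.46°
edge 0: e_0 = (-2.01, +0.30);  n_0 = (+0.1476, +0.9890)
edge 5: e_5 = (+1.15, +2.78);  n_5 = (+0.9241, -0.3823)
∠(n_0, n_5) = 103.98°
δ = |180° − 103.98°| = 76.02°
76.02° > 2α = 48.46°  →  invalid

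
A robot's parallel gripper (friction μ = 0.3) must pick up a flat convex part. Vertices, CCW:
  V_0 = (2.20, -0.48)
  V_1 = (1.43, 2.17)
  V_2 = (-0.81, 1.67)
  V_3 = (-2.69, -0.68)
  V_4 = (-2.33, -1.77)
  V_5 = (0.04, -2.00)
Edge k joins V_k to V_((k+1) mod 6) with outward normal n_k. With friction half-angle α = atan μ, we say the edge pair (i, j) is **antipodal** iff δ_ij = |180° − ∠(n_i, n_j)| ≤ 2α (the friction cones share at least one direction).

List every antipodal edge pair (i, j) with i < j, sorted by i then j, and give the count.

count = 4; pairs: (0,3), (1,4), (1,5), (2,5)

α = atan 0.3 = 16.70°;  2α = 33.40°
n_0 = (+0.9603, +0.2790)
n_1 = (-0.2179, +0.9760)
n_2 = (-0.7809, +0.6247)
n_3 = (-0.9496, -0.3136)
n_4 = (-0.0966, -0.9953)
n_5 = (+0.5755, -0.8178)
  (0,1): δ = 93.62°  ·
  (0,2): δ = 54.86°  ·
  (0,3): δ = 2.08°  ✓
  (0,4): δ = 68.25°  ·
  (0,5): δ = 108.93°  ·
  (1,2): δ = 141.24°  ·
  (1,3): δ = 84.31°  ·
  (1,4): δ = 18.13°  ✓
  (1,5): δ = 22.55°  ✓
  (2,3): δ = 123.06°  ·
  (2,4): δ = 56.88°  ·
  (2,5): δ = 16.21°  ✓
  (3,4): δ = 113.82°  ·
  (3,5): δ = 73.14°  ·
  (4,5): δ = 139.32°  ·
antipodal pairs: 4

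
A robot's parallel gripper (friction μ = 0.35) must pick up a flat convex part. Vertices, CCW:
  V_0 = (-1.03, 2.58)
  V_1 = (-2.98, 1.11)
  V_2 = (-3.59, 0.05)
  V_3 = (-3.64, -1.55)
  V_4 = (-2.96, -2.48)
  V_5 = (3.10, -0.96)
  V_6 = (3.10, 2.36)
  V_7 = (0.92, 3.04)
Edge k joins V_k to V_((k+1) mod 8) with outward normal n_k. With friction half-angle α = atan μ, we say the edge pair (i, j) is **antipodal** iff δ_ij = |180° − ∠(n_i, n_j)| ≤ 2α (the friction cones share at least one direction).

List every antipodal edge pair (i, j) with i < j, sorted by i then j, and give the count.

count = 7; pairs: (0,4), (1,5), (2,5), (3,5), (3,6), (4,6), (4,7)

α = atan 0.35 = 19.29°;  2α = 38.58°
n_0 = (-0.6020, +0.7985)
n_1 = (-0.8667, +0.4988)
n_2 = (-0.9995, +0.0312)
n_3 = (-0.8072, -0.5902)
n_4 = (+0.2433, -0.9700)
n_5 = (+1.0000, -0.0000)
n_6 = (+0.2978, +0.9546)
n_7 = (-0.2296, +0.9733)
  (0,1): δ = 156.93°  ·
  (0,2): δ = 128.80°  ·
  (0,3): δ = 90.84°  ·
  (0,4): δ = 22.93°  ✓
  (0,5): δ = 52.99°  ·
  (0,6): δ = 125.67°  ·
  (0,7): δ = 156.26°  ·
  (1,2): δ = 151.87°  ·
  (1,3): δ = 113.91°  ·
  (1,4): δ = 46.00°  ·
  (1,5): δ = 29.92°  ✓
  (1,6): δ = 102.60°  ·
  (1,7): δ = 133.19°  ·
  (2,3): δ = 142.04°  ·
  (2,4): δ = 74.13°  ·
  (2,5): δ = 1.79°  ✓
  (2,6): δ = 74.47°  ·
  (2,7): δ = 105.06°  ·
  (3,4): δ = 112.09°  ·
  (3,5): δ = 36.17°  ✓
  (3,6): δ = 36.50°  ✓
  (3,7): δ = 67.10°  ·
  (4,5): δ = 104.08°  ·
  (4,6): δ = 31.40°  ✓
  (4,7): δ = 0.81°  ✓
  (5,6): δ = 107.32°  ·
  (5,7): δ = 76.73°  ·
  (6,7): δ = 149.40°  ·
antipodal pairs: 7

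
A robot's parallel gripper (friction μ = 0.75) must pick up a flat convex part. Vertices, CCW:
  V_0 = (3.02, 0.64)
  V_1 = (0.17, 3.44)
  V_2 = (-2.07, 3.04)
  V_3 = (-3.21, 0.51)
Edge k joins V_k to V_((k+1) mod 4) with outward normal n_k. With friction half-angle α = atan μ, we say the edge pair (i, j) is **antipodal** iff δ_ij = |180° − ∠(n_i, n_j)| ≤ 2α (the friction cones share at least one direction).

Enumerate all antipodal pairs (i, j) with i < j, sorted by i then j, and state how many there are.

count = 4; pairs: (0,2), (0,3), (1,3), (2,3)

α = atan 0.75 = 36.87°;  2α = 73.74°
n_0 = (+0.7008, +0.7133)
n_1 = (-0.1758, +0.9844)
n_2 = (-0.9117, +0.4108)
n_3 = (+0.0209, -0.9998)
  (0,1): δ = 125.38°  ·
  (0,2): δ = 69.76°  ✓
  (0,3): δ = 45.69°  ✓
  (1,2): δ = 124.38°  ·
  (1,3): δ = 8.93°  ✓
  (2,3): δ = 64.55°  ✓
antipodal pairs: 4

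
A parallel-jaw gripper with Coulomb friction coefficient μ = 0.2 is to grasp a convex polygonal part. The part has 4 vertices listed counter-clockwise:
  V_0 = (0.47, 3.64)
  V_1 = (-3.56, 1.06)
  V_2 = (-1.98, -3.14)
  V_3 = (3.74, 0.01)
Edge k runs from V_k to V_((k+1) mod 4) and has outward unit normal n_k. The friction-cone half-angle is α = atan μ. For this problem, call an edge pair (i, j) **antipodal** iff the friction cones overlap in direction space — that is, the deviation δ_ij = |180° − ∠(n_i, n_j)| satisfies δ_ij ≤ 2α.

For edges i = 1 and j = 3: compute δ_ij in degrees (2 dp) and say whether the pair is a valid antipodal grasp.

α = atan 0.2 = 11.31°;  2α = 22.62°
edge 1: e_1 = (+1.58, -4.20);  n_1 = (-0.9360, -0.3521)
edge 3: e_3 = (-3.27, +3.63);  n_3 = (+0.7430, +0.6693)
∠(n_1, n_3) = 158.60°
δ = |180° − 158.60°| = 21.40°
21.40° ≤ 2α = 22.62°  →  valid

δ = 21.40°, valid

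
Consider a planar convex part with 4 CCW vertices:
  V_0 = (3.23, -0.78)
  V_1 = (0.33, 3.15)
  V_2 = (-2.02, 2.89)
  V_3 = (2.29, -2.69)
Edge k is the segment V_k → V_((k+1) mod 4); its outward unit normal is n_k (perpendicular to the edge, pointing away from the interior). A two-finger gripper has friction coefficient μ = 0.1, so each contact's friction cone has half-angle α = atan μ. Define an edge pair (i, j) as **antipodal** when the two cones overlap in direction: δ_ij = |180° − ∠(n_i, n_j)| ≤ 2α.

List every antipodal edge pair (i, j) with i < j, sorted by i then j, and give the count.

count = 1; pairs: (0,2)

α = atan 0.1 = 5.71°;  2α = 11.42°
n_0 = (+0.8046, +0.5938)
n_1 = (-0.1100, +0.9939)
n_2 = (-0.7914, -0.6113)
n_3 = (+0.8972, -0.4416)
  (0,1): δ = 120.11°  ·
  (0,2): δ = 1.26°  ✓
  (0,3): δ = 117.37°  ·
  (1,2): δ = 58.63°  ·
  (1,3): δ = 57.48°  ·
  (2,3): δ = 63.89°  ·
antipodal pairs: 1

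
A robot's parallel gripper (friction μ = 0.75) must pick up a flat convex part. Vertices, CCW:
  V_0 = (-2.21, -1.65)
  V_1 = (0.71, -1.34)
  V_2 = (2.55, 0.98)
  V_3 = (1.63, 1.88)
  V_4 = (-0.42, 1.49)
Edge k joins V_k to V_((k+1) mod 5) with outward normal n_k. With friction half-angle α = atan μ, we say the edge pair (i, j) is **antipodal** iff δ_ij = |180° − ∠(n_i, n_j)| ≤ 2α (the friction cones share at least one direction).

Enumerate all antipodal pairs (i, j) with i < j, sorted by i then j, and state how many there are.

α = atan 0.75 = 36.87°;  2α = 73.74°
n_0 = (+0.1056, -0.9944)
n_1 = (+0.7835, -0.6214)
n_2 = (+0.6993, +0.7148)
n_3 = (-0.1869, +0.9824)
n_4 = (-0.8688, +0.4952)
  (0,1): δ = 134.48°  ·
  (0,2): δ = 50.43°  ✓
  (0,3): δ = 4.71°  ✓
  (0,4): δ = 54.25°  ✓
  (1,2): δ = 95.95°  ·
  (1,3): δ = 40.81°  ✓
  (1,4): δ = 8.73°  ✓
  (2,3): δ = 124.86°  ·
  (2,4): δ = 75.32°  ·
  (3,4): δ = 130.46°  ·
antipodal pairs: 5

count = 5; pairs: (0,2), (0,3), (0,4), (1,3), (1,4)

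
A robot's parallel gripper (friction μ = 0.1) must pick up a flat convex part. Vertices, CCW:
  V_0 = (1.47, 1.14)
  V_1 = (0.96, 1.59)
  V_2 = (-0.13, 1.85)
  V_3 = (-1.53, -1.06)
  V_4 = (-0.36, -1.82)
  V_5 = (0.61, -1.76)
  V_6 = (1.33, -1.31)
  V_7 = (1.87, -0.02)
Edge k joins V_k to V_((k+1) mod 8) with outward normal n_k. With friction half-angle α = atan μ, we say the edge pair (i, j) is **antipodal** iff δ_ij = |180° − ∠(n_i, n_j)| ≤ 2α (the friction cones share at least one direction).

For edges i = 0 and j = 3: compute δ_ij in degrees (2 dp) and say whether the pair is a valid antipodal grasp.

δ = 8.42°, valid

α = atan 0.1 = 5.71°;  2α = 11.42°
edge 0: e_0 = (-0.51, +0.45);  n_0 = (+0.6616, +0.7498)
edge 3: e_3 = (+1.17, -0.76);  n_3 = (-0.5447, -0.8386)
∠(n_0, n_3) = 171.58°
δ = |180° − 171.58°| = 8.42°
8.42° ≤ 2α = 11.42°  →  valid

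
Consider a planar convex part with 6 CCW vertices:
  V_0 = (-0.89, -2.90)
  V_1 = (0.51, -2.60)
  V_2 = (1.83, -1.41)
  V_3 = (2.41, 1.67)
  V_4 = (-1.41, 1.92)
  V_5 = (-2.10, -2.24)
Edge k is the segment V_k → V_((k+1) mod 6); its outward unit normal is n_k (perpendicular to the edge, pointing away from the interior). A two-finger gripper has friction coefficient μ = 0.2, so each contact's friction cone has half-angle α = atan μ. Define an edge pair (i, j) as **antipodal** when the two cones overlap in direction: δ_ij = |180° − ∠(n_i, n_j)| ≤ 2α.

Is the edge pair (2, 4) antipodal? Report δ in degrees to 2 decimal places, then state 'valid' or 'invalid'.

α = atan 0.2 = 11.31°;  2α = 22.62°
edge 2: e_2 = (+0.58, +3.08);  n_2 = (+0.9827, -0.1851)
edge 4: e_4 = (-0.69, -4.16);  n_4 = (-0.9865, +0.1636)
∠(n_2, n_4) = 178.75°
δ = |180° − 178.75°| = 1.25°
1.25° ≤ 2α = 22.62°  →  valid

δ = 1.25°, valid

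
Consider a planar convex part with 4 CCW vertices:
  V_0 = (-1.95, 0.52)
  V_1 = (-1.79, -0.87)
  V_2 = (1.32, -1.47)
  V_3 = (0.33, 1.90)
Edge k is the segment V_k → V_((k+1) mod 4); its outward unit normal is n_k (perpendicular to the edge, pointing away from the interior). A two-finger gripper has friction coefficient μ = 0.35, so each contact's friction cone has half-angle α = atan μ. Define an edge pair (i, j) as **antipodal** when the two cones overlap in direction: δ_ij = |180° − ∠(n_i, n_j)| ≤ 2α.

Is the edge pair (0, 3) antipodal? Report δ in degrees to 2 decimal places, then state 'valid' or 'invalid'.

δ = 114.62°, invalid

α = atan 0.35 = 19.29°;  2α = 38.58°
edge 0: e_0 = (+0.16, -1.39);  n_0 = (-0.9934, -0.1144)
edge 3: e_3 = (-2.28, -1.38);  n_3 = (-0.5178, +0.8555)
∠(n_0, n_3) = 65.38°
δ = |180° − 65.38°| = 114.62°
114.62° > 2α = 38.58°  →  invalid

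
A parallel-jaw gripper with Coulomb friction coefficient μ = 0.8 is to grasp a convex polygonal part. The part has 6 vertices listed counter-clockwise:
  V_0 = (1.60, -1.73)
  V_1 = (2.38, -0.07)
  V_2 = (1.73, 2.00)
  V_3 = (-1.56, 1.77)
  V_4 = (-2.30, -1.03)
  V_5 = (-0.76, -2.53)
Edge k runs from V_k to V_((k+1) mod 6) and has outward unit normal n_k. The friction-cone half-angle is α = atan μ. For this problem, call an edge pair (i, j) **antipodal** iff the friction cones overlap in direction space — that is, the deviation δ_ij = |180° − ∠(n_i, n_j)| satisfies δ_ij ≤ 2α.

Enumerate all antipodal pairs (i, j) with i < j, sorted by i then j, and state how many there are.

α = atan 0.8 = 38.66°;  2α = 77.32°
n_0 = (+0.9051, -0.4253)
n_1 = (+0.9541, +0.2996)
n_2 = (-0.0697, +0.9976)
n_3 = (-0.9668, +0.2555)
n_4 = (-0.6977, -0.7163)
n_5 = (+0.3210, -0.9471)
  (0,1): δ = 137.40°  ·
  (0,2): δ = 60.83°  ✓
  (0,3): δ = 10.36°  ✓
  (0,4): δ = 70.92°  ✓
  (0,5): δ = 133.89°  ·
  (1,2): δ = 103.43°  ·
  (1,3): δ = 32.24°  ✓
  (1,4): δ = 28.32°  ✓
  (1,5): δ = 91.29°  ·
  (2,3): δ = 108.80°  ·
  (2,4): δ = 48.25°  ✓
  (2,5): δ = 14.73°  ✓
  (3,4): δ = 119.44°  ·
  (3,5): δ = 56.47°  ✓
  (4,5): δ = 117.03°  ·
antipodal pairs: 8

count = 8; pairs: (0,2), (0,3), (0,4), (1,3), (1,4), (2,4), (2,5), (3,5)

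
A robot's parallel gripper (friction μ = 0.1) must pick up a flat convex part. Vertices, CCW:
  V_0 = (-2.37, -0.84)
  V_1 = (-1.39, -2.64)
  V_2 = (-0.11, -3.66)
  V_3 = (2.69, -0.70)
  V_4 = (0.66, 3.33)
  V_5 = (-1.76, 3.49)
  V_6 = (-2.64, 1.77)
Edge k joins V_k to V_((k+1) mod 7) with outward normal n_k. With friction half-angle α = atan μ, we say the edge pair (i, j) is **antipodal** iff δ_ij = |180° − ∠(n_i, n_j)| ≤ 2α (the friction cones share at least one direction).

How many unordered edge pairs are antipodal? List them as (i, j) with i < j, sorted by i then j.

α = atan 0.1 = 5.71°;  2α = 11.42°
n_0 = (-0.8783, -0.4782)
n_1 = (-0.6232, -0.7821)
n_2 = (+0.7265, -0.6872)
n_3 = (+0.8931, +0.4499)
n_4 = (+0.0660, +0.9978)
n_5 = (-0.8902, +0.4555)
n_6 = (-0.9947, -0.1029)
  (0,1): δ = 157.12°  ·
  (0,2): δ = 71.97°  ·
  (0,3): δ = 1.83°  ✓
  (0,4): δ = 57.65°  ·
  (0,5): δ = 124.34°  ·
  (0,6): δ = 157.34°  ·
  (1,2): δ = 94.86°  ·
  (1,3): δ = 24.71°  ·
  (1,4): δ = 34.77°  ·
  (1,5): δ = 101.45°  ·
  (1,6): δ = 134.46°  ·
  (2,3): δ = 109.86°  ·
  (2,4): δ = 50.37°  ·
  (2,5): δ = 16.31°  ·
  (2,6): δ = 49.32°  ·
  (3,4): δ = 120.52°  ·
  (3,5): δ = 53.83°  ·
  (3,6): δ = 20.83°  ·
  (4,5): δ = 113.31°  ·
  (4,6): δ = 80.31°  ·
  (5,6): δ = 147.00°  ·
antipodal pairs: 1

count = 1; pairs: (0,3)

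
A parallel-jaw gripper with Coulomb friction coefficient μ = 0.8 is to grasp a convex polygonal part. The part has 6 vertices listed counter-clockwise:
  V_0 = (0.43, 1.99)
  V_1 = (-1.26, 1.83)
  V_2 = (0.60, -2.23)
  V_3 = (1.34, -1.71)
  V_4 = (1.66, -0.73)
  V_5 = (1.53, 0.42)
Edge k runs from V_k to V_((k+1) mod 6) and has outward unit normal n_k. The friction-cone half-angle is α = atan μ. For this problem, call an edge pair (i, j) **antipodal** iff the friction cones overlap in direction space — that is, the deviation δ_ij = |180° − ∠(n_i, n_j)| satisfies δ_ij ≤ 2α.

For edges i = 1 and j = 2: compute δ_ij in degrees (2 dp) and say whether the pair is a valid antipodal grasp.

δ = 79.52°, invalid

α = atan 0.8 = 38.66°;  2α = 77.32°
edge 1: e_1 = (+1.86, -4.06);  n_1 = (-0.9091, -0.4165)
edge 2: e_2 = (+0.74, +0.52);  n_2 = (+0.5749, -0.8182)
∠(n_1, n_2) = 100.48°
δ = |180° − 100.48°| = 79.52°
79.52° > 2α = 77.32°  →  invalid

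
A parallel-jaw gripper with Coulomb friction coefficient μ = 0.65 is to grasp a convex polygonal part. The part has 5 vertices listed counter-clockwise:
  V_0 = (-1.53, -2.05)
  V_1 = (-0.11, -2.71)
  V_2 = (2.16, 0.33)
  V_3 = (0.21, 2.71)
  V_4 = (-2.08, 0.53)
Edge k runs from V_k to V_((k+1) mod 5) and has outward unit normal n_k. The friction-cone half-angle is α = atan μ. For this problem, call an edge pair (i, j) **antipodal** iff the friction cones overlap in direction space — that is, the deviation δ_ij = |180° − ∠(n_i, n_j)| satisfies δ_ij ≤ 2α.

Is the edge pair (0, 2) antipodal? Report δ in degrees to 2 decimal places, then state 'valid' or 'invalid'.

δ = 25.74°, valid

α = atan 0.65 = 33.02°;  2α = 66.05°
edge 0: e_0 = (+1.42, -0.66);  n_0 = (-0.4215, -0.9068)
edge 2: e_2 = (-1.95, +2.38);  n_2 = (+0.7735, +0.6338)
∠(n_0, n_2) = 154.26°
δ = |180° − 154.26°| = 25.74°
25.74° ≤ 2α = 66.05°  →  valid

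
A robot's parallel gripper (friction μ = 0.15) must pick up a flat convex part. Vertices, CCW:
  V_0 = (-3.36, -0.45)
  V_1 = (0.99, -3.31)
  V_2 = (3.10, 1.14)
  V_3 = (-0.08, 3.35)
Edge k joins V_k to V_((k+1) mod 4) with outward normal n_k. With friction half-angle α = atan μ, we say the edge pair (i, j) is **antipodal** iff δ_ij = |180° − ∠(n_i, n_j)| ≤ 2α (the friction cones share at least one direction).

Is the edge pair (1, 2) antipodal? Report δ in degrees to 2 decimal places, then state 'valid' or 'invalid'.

α = atan 0.15 = 8.53°;  2α = 17.06°
edge 1: e_1 = (+2.11, +4.45);  n_1 = (+0.9036, -0.4284)
edge 2: e_2 = (-3.18, +2.21);  n_2 = (+0.5707, +0.8212)
∠(n_1, n_2) = 80.57°
δ = |180° − 80.57°| = 99.43°
99.43° > 2α = 17.06°  →  invalid

δ = 99.43°, invalid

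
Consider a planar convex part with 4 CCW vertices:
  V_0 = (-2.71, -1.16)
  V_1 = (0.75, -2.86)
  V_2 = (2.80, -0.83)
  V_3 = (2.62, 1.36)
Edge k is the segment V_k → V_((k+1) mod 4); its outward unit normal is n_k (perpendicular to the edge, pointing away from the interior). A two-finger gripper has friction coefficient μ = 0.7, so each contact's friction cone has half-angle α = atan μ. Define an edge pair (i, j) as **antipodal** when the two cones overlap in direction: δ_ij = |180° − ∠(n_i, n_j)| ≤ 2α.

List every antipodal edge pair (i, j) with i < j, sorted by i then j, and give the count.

α = atan 0.7 = 34.99°;  2α = 69.98°
n_0 = (-0.4410, -0.8975)
n_1 = (+0.7036, -0.7106)
n_2 = (+0.9966, +0.0819)
n_3 = (-0.4274, +0.9040)
  (0,1): δ = 109.11°  ·
  (0,2): δ = 59.14°  ✓
  (0,3): δ = 51.47°  ✓
  (1,2): δ = 130.02°  ·
  (1,3): δ = 19.41°  ✓
  (2,3): δ = 69.39°  ✓
antipodal pairs: 4

count = 4; pairs: (0,2), (0,3), (1,3), (2,3)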